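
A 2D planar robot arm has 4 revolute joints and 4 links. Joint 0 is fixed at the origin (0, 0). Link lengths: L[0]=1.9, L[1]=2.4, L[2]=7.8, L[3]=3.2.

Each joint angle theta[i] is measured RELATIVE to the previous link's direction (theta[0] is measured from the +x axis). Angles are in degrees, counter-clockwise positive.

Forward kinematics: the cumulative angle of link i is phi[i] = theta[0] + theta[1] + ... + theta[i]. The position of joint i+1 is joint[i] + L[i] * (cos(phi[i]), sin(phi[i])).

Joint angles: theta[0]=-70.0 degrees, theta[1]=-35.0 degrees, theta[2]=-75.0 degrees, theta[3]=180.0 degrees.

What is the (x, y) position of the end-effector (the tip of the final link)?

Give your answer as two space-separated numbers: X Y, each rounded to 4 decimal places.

Answer: -4.5713 -4.1036

Derivation:
joint[0] = (0.0000, 0.0000)  (base)
link 0: phi[0] = -70 = -70 deg
  cos(-70 deg) = 0.3420, sin(-70 deg) = -0.9397
  joint[1] = (0.0000, 0.0000) + 1.9 * (0.3420, -0.9397) = (0.0000 + 0.6498, 0.0000 + -1.7854) = (0.6498, -1.7854)
link 1: phi[1] = -70 + -35 = -105 deg
  cos(-105 deg) = -0.2588, sin(-105 deg) = -0.9659
  joint[2] = (0.6498, -1.7854) + 2.4 * (-0.2588, -0.9659) = (0.6498 + -0.6212, -1.7854 + -2.3182) = (0.0287, -4.1036)
link 2: phi[2] = -70 + -35 + -75 = -180 deg
  cos(-180 deg) = -1.0000, sin(-180 deg) = -0.0000
  joint[3] = (0.0287, -4.1036) + 7.8 * (-1.0000, -0.0000) = (0.0287 + -7.8000, -4.1036 + -0.0000) = (-7.7713, -4.1036)
link 3: phi[3] = -70 + -35 + -75 + 180 = 0 deg
  cos(0 deg) = 1.0000, sin(0 deg) = 0.0000
  joint[4] = (-7.7713, -4.1036) + 3.2 * (1.0000, 0.0000) = (-7.7713 + 3.2000, -4.1036 + 0.0000) = (-4.5713, -4.1036)
End effector: (-4.5713, -4.1036)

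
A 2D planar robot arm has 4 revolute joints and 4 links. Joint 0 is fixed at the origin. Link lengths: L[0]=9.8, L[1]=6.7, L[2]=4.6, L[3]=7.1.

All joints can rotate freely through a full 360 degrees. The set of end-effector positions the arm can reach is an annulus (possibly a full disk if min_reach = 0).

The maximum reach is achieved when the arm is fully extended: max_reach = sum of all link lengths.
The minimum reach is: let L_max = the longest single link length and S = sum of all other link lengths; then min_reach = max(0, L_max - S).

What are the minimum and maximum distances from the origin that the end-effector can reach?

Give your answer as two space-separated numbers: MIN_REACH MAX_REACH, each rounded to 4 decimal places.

Link lengths: [9.8, 6.7, 4.6, 7.1]
max_reach = 9.8 + 6.7 + 4.6 + 7.1 = 28.2
L_max = max([9.8, 6.7, 4.6, 7.1]) = 9.8
S (sum of others) = 28.2 - 9.8 = 18.4
min_reach = max(0, 9.8 - 18.4) = max(0, -8.6) = 0

Answer: 0.0000 28.2000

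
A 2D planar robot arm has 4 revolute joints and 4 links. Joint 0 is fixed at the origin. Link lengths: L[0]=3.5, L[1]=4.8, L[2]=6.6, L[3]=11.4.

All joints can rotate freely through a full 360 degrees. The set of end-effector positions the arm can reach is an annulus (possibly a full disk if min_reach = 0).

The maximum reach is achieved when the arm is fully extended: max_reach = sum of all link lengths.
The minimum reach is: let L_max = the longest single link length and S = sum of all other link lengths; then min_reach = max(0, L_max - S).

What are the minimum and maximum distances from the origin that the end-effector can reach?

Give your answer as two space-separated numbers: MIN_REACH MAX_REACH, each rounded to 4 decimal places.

Link lengths: [3.5, 4.8, 6.6, 11.4]
max_reach = 3.5 + 4.8 + 6.6 + 11.4 = 26.3
L_max = max([3.5, 4.8, 6.6, 11.4]) = 11.4
S (sum of others) = 26.3 - 11.4 = 14.9
min_reach = max(0, 11.4 - 14.9) = max(0, -3.5) = 0

Answer: 0.0000 26.3000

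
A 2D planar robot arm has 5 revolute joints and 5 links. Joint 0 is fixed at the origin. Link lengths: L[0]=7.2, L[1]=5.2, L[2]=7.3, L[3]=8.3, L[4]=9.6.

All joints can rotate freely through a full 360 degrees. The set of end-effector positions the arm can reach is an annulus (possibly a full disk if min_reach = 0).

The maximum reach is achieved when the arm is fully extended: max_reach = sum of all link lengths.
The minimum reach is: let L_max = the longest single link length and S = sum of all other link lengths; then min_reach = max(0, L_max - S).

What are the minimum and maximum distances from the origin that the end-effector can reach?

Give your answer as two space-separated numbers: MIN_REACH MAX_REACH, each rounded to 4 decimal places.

Link lengths: [7.2, 5.2, 7.3, 8.3, 9.6]
max_reach = 7.2 + 5.2 + 7.3 + 8.3 + 9.6 = 37.6
L_max = max([7.2, 5.2, 7.3, 8.3, 9.6]) = 9.6
S (sum of others) = 37.6 - 9.6 = 28
min_reach = max(0, 9.6 - 28) = max(0, -18.4) = 0

Answer: 0.0000 37.6000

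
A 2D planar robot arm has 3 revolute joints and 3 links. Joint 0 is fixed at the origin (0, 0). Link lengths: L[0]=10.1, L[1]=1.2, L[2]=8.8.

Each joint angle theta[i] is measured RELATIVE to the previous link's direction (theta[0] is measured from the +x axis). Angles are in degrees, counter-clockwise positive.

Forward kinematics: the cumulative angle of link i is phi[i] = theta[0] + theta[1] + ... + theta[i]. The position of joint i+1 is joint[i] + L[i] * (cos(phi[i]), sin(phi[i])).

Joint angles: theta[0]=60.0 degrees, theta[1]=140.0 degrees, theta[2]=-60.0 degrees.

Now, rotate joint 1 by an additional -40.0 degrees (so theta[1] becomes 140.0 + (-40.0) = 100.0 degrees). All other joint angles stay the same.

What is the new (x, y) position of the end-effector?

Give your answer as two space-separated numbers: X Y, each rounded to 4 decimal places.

Answer: 2.3943 17.8236

Derivation:
joint[0] = (0.0000, 0.0000)  (base)
link 0: phi[0] = 60 = 60 deg
  cos(60 deg) = 0.5000, sin(60 deg) = 0.8660
  joint[1] = (0.0000, 0.0000) + 10.1 * (0.5000, 0.8660) = (0.0000 + 5.0500, 0.0000 + 8.7469) = (5.0500, 8.7469)
link 1: phi[1] = 60 + 100 = 160 deg
  cos(160 deg) = -0.9397, sin(160 deg) = 0.3420
  joint[2] = (5.0500, 8.7469) + 1.2 * (-0.9397, 0.3420) = (5.0500 + -1.1276, 8.7469 + 0.4104) = (3.9224, 9.1573)
link 2: phi[2] = 60 + 100 + -60 = 100 deg
  cos(100 deg) = -0.1736, sin(100 deg) = 0.9848
  joint[3] = (3.9224, 9.1573) + 8.8 * (-0.1736, 0.9848) = (3.9224 + -1.5281, 9.1573 + 8.6663) = (2.3943, 17.8236)
End effector: (2.3943, 17.8236)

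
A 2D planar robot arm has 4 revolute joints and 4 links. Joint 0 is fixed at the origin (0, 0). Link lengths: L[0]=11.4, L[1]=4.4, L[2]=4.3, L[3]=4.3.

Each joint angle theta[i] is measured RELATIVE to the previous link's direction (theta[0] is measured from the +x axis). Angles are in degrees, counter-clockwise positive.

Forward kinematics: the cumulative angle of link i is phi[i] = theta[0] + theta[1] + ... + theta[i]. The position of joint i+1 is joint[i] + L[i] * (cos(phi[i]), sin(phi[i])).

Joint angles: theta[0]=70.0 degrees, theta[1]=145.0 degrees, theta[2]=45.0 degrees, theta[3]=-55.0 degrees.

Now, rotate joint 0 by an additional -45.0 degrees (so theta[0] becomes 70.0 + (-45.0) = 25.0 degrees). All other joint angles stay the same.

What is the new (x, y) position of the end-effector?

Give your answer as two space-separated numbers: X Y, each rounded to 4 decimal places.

Answer: -1.5643 4.5862

Derivation:
joint[0] = (0.0000, 0.0000)  (base)
link 0: phi[0] = 25 = 25 deg
  cos(25 deg) = 0.9063, sin(25 deg) = 0.4226
  joint[1] = (0.0000, 0.0000) + 11.4 * (0.9063, 0.4226) = (0.0000 + 10.3319, 0.0000 + 4.8178) = (10.3319, 4.8178)
link 1: phi[1] = 25 + 145 = 170 deg
  cos(170 deg) = -0.9848, sin(170 deg) = 0.1736
  joint[2] = (10.3319, 4.8178) + 4.4 * (-0.9848, 0.1736) = (10.3319 + -4.3332, 4.8178 + 0.7641) = (5.9988, 5.5819)
link 2: phi[2] = 25 + 145 + 45 = 215 deg
  cos(215 deg) = -0.8192, sin(215 deg) = -0.5736
  joint[3] = (5.9988, 5.5819) + 4.3 * (-0.8192, -0.5736) = (5.9988 + -3.5224, 5.5819 + -2.4664) = (2.4764, 3.1155)
link 3: phi[3] = 25 + 145 + 45 + -55 = 160 deg
  cos(160 deg) = -0.9397, sin(160 deg) = 0.3420
  joint[4] = (2.4764, 3.1155) + 4.3 * (-0.9397, 0.3420) = (2.4764 + -4.0407, 3.1155 + 1.4707) = (-1.5643, 4.5862)
End effector: (-1.5643, 4.5862)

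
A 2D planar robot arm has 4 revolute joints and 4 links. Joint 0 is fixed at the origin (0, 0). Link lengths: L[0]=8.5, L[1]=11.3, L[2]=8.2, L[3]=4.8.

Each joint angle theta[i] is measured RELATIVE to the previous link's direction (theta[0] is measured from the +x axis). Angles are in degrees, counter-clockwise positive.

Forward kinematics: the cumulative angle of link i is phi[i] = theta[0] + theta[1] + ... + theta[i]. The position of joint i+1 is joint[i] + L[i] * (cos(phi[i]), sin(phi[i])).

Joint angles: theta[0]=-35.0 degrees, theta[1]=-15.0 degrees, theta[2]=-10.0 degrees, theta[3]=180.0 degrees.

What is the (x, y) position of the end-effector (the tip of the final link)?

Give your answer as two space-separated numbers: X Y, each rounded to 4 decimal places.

Answer: 15.9263 -16.4762

Derivation:
joint[0] = (0.0000, 0.0000)  (base)
link 0: phi[0] = -35 = -35 deg
  cos(-35 deg) = 0.8192, sin(-35 deg) = -0.5736
  joint[1] = (0.0000, 0.0000) + 8.5 * (0.8192, -0.5736) = (0.0000 + 6.9628, 0.0000 + -4.8754) = (6.9628, -4.8754)
link 1: phi[1] = -35 + -15 = -50 deg
  cos(-50 deg) = 0.6428, sin(-50 deg) = -0.7660
  joint[2] = (6.9628, -4.8754) + 11.3 * (0.6428, -0.7660) = (6.9628 + 7.2635, -4.8754 + -8.6563) = (14.2263, -13.5317)
link 2: phi[2] = -35 + -15 + -10 = -60 deg
  cos(-60 deg) = 0.5000, sin(-60 deg) = -0.8660
  joint[3] = (14.2263, -13.5317) + 8.2 * (0.5000, -0.8660) = (14.2263 + 4.1000, -13.5317 + -7.1014) = (18.3263, -20.6331)
link 3: phi[3] = -35 + -15 + -10 + 180 = 120 deg
  cos(120 deg) = -0.5000, sin(120 deg) = 0.8660
  joint[4] = (18.3263, -20.6331) + 4.8 * (-0.5000, 0.8660) = (18.3263 + -2.4000, -20.6331 + 4.1569) = (15.9263, -16.4762)
End effector: (15.9263, -16.4762)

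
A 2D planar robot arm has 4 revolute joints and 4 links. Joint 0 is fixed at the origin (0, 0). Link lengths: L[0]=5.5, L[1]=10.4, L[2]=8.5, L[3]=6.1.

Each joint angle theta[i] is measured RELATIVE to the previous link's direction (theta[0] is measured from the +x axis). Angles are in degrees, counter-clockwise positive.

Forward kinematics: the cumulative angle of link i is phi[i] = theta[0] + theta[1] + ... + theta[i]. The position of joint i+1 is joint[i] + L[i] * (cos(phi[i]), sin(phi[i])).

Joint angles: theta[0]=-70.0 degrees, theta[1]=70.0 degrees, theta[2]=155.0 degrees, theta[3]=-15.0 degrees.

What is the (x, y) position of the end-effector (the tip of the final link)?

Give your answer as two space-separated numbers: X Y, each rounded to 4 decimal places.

Answer: -0.0954 2.3450

Derivation:
joint[0] = (0.0000, 0.0000)  (base)
link 0: phi[0] = -70 = -70 deg
  cos(-70 deg) = 0.3420, sin(-70 deg) = -0.9397
  joint[1] = (0.0000, 0.0000) + 5.5 * (0.3420, -0.9397) = (0.0000 + 1.8811, 0.0000 + -5.1683) = (1.8811, -5.1683)
link 1: phi[1] = -70 + 70 = 0 deg
  cos(0 deg) = 1.0000, sin(0 deg) = 0.0000
  joint[2] = (1.8811, -5.1683) + 10.4 * (1.0000, 0.0000) = (1.8811 + 10.4000, -5.1683 + 0.0000) = (12.2811, -5.1683)
link 2: phi[2] = -70 + 70 + 155 = 155 deg
  cos(155 deg) = -0.9063, sin(155 deg) = 0.4226
  joint[3] = (12.2811, -5.1683) + 8.5 * (-0.9063, 0.4226) = (12.2811 + -7.7036, -5.1683 + 3.5923) = (4.5775, -1.5761)
link 3: phi[3] = -70 + 70 + 155 + -15 = 140 deg
  cos(140 deg) = -0.7660, sin(140 deg) = 0.6428
  joint[4] = (4.5775, -1.5761) + 6.1 * (-0.7660, 0.6428) = (4.5775 + -4.6729, -1.5761 + 3.9210) = (-0.0954, 2.3450)
End effector: (-0.0954, 2.3450)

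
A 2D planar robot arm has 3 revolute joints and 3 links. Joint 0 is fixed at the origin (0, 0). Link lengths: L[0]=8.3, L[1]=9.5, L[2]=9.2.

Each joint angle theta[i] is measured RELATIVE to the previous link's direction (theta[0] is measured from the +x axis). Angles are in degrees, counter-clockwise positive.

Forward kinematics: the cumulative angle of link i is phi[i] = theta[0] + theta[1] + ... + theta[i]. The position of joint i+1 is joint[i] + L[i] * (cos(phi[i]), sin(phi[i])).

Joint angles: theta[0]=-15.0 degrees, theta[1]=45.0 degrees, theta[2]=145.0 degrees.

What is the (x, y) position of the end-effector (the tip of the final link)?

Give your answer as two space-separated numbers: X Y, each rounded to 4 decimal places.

joint[0] = (0.0000, 0.0000)  (base)
link 0: phi[0] = -15 = -15 deg
  cos(-15 deg) = 0.9659, sin(-15 deg) = -0.2588
  joint[1] = (0.0000, 0.0000) + 8.3 * (0.9659, -0.2588) = (0.0000 + 8.0172, 0.0000 + -2.1482) = (8.0172, -2.1482)
link 1: phi[1] = -15 + 45 = 30 deg
  cos(30 deg) = 0.8660, sin(30 deg) = 0.5000
  joint[2] = (8.0172, -2.1482) + 9.5 * (0.8660, 0.5000) = (8.0172 + 8.2272, -2.1482 + 4.7500) = (16.2444, 2.6018)
link 2: phi[2] = -15 + 45 + 145 = 175 deg
  cos(175 deg) = -0.9962, sin(175 deg) = 0.0872
  joint[3] = (16.2444, 2.6018) + 9.2 * (-0.9962, 0.0872) = (16.2444 + -9.1650, 2.6018 + 0.8018) = (7.0794, 3.4036)
End effector: (7.0794, 3.4036)

Answer: 7.0794 3.4036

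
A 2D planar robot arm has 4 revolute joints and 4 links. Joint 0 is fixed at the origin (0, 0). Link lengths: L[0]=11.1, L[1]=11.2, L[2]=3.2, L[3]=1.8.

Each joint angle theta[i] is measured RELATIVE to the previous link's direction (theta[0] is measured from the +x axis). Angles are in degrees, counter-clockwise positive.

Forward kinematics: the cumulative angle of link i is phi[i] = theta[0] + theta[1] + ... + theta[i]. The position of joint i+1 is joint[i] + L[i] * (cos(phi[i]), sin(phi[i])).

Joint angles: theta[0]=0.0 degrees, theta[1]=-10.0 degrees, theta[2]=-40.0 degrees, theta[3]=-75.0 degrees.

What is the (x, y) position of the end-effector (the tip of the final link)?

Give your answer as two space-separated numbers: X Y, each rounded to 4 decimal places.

Answer: 23.1543 -5.8707

Derivation:
joint[0] = (0.0000, 0.0000)  (base)
link 0: phi[0] = 0 = 0 deg
  cos(0 deg) = 1.0000, sin(0 deg) = 0.0000
  joint[1] = (0.0000, 0.0000) + 11.1 * (1.0000, 0.0000) = (0.0000 + 11.1000, 0.0000 + 0.0000) = (11.1000, 0.0000)
link 1: phi[1] = 0 + -10 = -10 deg
  cos(-10 deg) = 0.9848, sin(-10 deg) = -0.1736
  joint[2] = (11.1000, 0.0000) + 11.2 * (0.9848, -0.1736) = (11.1000 + 11.0298, 0.0000 + -1.9449) = (22.1298, -1.9449)
link 2: phi[2] = 0 + -10 + -40 = -50 deg
  cos(-50 deg) = 0.6428, sin(-50 deg) = -0.7660
  joint[3] = (22.1298, -1.9449) + 3.2 * (0.6428, -0.7660) = (22.1298 + 2.0569, -1.9449 + -2.4513) = (24.1868, -4.3962)
link 3: phi[3] = 0 + -10 + -40 + -75 = -125 deg
  cos(-125 deg) = -0.5736, sin(-125 deg) = -0.8192
  joint[4] = (24.1868, -4.3962) + 1.8 * (-0.5736, -0.8192) = (24.1868 + -1.0324, -4.3962 + -1.4745) = (23.1543, -5.8707)
End effector: (23.1543, -5.8707)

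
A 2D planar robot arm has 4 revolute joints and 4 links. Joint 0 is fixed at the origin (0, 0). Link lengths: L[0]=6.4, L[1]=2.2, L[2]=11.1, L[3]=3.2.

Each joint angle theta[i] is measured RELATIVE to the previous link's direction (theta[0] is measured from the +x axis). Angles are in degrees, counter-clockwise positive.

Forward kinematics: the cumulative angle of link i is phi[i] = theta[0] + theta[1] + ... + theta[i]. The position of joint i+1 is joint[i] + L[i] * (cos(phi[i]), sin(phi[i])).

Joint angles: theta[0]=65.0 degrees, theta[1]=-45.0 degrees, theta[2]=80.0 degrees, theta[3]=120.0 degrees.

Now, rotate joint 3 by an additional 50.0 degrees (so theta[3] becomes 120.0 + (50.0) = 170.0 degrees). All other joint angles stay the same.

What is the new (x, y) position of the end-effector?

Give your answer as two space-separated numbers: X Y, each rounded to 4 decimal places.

Answer: 2.8446 14.2842

Derivation:
joint[0] = (0.0000, 0.0000)  (base)
link 0: phi[0] = 65 = 65 deg
  cos(65 deg) = 0.4226, sin(65 deg) = 0.9063
  joint[1] = (0.0000, 0.0000) + 6.4 * (0.4226, 0.9063) = (0.0000 + 2.7048, 0.0000 + 5.8004) = (2.7048, 5.8004)
link 1: phi[1] = 65 + -45 = 20 deg
  cos(20 deg) = 0.9397, sin(20 deg) = 0.3420
  joint[2] = (2.7048, 5.8004) + 2.2 * (0.9397, 0.3420) = (2.7048 + 2.0673, 5.8004 + 0.7524) = (4.7721, 6.5528)
link 2: phi[2] = 65 + -45 + 80 = 100 deg
  cos(100 deg) = -0.1736, sin(100 deg) = 0.9848
  joint[3] = (4.7721, 6.5528) + 11.1 * (-0.1736, 0.9848) = (4.7721 + -1.9275, 6.5528 + 10.9314) = (2.8446, 17.4842)
link 3: phi[3] = 65 + -45 + 80 + 170 = 270 deg
  cos(270 deg) = -0.0000, sin(270 deg) = -1.0000
  joint[4] = (2.8446, 17.4842) + 3.2 * (-0.0000, -1.0000) = (2.8446 + -0.0000, 17.4842 + -3.2000) = (2.8446, 14.2842)
End effector: (2.8446, 14.2842)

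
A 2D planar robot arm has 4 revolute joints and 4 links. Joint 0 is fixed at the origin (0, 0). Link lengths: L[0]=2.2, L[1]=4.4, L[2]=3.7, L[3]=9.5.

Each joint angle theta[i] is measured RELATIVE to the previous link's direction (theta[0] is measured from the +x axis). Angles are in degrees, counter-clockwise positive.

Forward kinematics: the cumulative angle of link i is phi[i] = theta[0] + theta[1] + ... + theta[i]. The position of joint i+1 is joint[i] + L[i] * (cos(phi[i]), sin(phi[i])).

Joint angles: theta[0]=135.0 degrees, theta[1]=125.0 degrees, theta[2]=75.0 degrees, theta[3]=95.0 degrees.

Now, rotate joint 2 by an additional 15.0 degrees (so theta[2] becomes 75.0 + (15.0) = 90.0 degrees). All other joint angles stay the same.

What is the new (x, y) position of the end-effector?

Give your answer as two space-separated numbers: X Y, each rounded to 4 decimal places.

joint[0] = (0.0000, 0.0000)  (base)
link 0: phi[0] = 135 = 135 deg
  cos(135 deg) = -0.7071, sin(135 deg) = 0.7071
  joint[1] = (0.0000, 0.0000) + 2.2 * (-0.7071, 0.7071) = (0.0000 + -1.5556, 0.0000 + 1.5556) = (-1.5556, 1.5556)
link 1: phi[1] = 135 + 125 = 260 deg
  cos(260 deg) = -0.1736, sin(260 deg) = -0.9848
  joint[2] = (-1.5556, 1.5556) + 4.4 * (-0.1736, -0.9848) = (-1.5556 + -0.7641, 1.5556 + -4.3332) = (-2.3197, -2.7775)
link 2: phi[2] = 135 + 125 + 90 = 350 deg
  cos(350 deg) = 0.9848, sin(350 deg) = -0.1736
  joint[3] = (-2.3197, -2.7775) + 3.7 * (0.9848, -0.1736) = (-2.3197 + 3.6438, -2.7775 + -0.6425) = (1.3241, -3.4200)
link 3: phi[3] = 135 + 125 + 90 + 95 = 445 deg
  cos(445 deg) = 0.0872, sin(445 deg) = 0.9962
  joint[4] = (1.3241, -3.4200) + 9.5 * (0.0872, 0.9962) = (1.3241 + 0.8280, -3.4200 + 9.4638) = (2.1521, 6.0438)
End effector: (2.1521, 6.0438)

Answer: 2.1521 6.0438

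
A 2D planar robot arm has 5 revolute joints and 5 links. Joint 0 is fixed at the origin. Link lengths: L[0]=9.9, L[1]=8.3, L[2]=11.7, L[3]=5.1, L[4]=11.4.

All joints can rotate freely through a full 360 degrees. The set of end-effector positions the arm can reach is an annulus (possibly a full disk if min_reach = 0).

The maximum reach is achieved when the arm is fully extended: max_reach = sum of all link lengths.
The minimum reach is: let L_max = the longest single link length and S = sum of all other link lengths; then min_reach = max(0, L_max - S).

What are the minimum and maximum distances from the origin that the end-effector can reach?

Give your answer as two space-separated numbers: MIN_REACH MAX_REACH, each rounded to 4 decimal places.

Answer: 0.0000 46.4000

Derivation:
Link lengths: [9.9, 8.3, 11.7, 5.1, 11.4]
max_reach = 9.9 + 8.3 + 11.7 + 5.1 + 11.4 = 46.4
L_max = max([9.9, 8.3, 11.7, 5.1, 11.4]) = 11.7
S (sum of others) = 46.4 - 11.7 = 34.7
min_reach = max(0, 11.7 - 34.7) = max(0, -23) = 0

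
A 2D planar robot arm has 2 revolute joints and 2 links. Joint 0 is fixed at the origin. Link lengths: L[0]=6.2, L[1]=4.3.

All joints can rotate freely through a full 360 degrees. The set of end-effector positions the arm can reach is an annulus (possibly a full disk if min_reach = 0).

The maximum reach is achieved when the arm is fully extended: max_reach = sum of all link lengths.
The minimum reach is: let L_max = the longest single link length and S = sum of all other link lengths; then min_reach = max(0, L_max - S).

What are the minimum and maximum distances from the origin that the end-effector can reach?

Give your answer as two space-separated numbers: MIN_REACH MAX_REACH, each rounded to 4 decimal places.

Link lengths: [6.2, 4.3]
max_reach = 6.2 + 4.3 = 10.5
L_max = max([6.2, 4.3]) = 6.2
S (sum of others) = 10.5 - 6.2 = 4.3
min_reach = max(0, 6.2 - 4.3) = max(0, 1.9) = 1.9

Answer: 1.9000 10.5000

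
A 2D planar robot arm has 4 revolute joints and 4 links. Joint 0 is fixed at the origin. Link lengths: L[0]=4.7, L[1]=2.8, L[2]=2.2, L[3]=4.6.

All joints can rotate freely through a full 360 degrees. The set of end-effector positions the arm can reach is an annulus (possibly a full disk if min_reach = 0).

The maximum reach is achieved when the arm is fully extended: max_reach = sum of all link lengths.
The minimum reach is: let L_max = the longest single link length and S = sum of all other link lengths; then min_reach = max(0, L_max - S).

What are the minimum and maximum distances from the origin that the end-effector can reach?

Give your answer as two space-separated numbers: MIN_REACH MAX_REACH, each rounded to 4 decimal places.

Answer: 0.0000 14.3000

Derivation:
Link lengths: [4.7, 2.8, 2.2, 4.6]
max_reach = 4.7 + 2.8 + 2.2 + 4.6 = 14.3
L_max = max([4.7, 2.8, 2.2, 4.6]) = 4.7
S (sum of others) = 14.3 - 4.7 = 9.6
min_reach = max(0, 4.7 - 9.6) = max(0, -4.9) = 0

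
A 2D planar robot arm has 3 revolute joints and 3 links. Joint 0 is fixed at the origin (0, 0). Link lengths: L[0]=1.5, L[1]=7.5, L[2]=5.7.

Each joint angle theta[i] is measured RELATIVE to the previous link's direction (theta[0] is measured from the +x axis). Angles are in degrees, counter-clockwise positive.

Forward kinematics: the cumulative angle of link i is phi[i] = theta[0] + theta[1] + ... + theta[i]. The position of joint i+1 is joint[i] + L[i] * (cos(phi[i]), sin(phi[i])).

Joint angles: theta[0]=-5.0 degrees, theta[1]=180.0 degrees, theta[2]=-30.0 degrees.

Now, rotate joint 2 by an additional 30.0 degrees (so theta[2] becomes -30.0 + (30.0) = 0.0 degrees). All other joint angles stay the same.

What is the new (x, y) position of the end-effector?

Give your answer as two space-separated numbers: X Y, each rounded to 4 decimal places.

joint[0] = (0.0000, 0.0000)  (base)
link 0: phi[0] = -5 = -5 deg
  cos(-5 deg) = 0.9962, sin(-5 deg) = -0.0872
  joint[1] = (0.0000, 0.0000) + 1.5 * (0.9962, -0.0872) = (0.0000 + 1.4943, 0.0000 + -0.1307) = (1.4943, -0.1307)
link 1: phi[1] = -5 + 180 = 175 deg
  cos(175 deg) = -0.9962, sin(175 deg) = 0.0872
  joint[2] = (1.4943, -0.1307) + 7.5 * (-0.9962, 0.0872) = (1.4943 + -7.4715, -0.1307 + 0.6537) = (-5.9772, 0.5229)
link 2: phi[2] = -5 + 180 + 0 = 175 deg
  cos(175 deg) = -0.9962, sin(175 deg) = 0.0872
  joint[3] = (-5.9772, 0.5229) + 5.7 * (-0.9962, 0.0872) = (-5.9772 + -5.6783, 0.5229 + 0.4968) = (-11.6555, 1.0197)
End effector: (-11.6555, 1.0197)

Answer: -11.6555 1.0197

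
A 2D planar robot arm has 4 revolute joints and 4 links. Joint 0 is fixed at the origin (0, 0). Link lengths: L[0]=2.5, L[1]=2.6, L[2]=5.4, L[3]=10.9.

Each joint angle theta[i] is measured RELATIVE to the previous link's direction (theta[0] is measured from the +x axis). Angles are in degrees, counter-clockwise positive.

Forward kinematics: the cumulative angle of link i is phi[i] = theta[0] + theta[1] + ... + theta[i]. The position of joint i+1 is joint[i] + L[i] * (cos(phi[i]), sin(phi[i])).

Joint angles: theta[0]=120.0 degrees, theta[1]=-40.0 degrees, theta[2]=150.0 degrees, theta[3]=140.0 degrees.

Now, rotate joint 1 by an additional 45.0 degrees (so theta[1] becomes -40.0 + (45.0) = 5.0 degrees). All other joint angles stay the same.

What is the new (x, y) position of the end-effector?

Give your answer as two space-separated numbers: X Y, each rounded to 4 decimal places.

Answer: 3.9813 7.8442

Derivation:
joint[0] = (0.0000, 0.0000)  (base)
link 0: phi[0] = 120 = 120 deg
  cos(120 deg) = -0.5000, sin(120 deg) = 0.8660
  joint[1] = (0.0000, 0.0000) + 2.5 * (-0.5000, 0.8660) = (0.0000 + -1.2500, 0.0000 + 2.1651) = (-1.2500, 2.1651)
link 1: phi[1] = 120 + 5 = 125 deg
  cos(125 deg) = -0.5736, sin(125 deg) = 0.8192
  joint[2] = (-1.2500, 2.1651) + 2.6 * (-0.5736, 0.8192) = (-1.2500 + -1.4913, 2.1651 + 2.1298) = (-2.7413, 4.2949)
link 2: phi[2] = 120 + 5 + 150 = 275 deg
  cos(275 deg) = 0.0872, sin(275 deg) = -0.9962
  joint[3] = (-2.7413, 4.2949) + 5.4 * (0.0872, -0.9962) = (-2.7413 + 0.4706, 4.2949 + -5.3795) = (-2.2707, -1.0846)
link 3: phi[3] = 120 + 5 + 150 + 140 = 415 deg
  cos(415 deg) = 0.5736, sin(415 deg) = 0.8192
  joint[4] = (-2.2707, -1.0846) + 10.9 * (0.5736, 0.8192) = (-2.2707 + 6.2520, -1.0846 + 8.9288) = (3.9813, 7.8442)
End effector: (3.9813, 7.8442)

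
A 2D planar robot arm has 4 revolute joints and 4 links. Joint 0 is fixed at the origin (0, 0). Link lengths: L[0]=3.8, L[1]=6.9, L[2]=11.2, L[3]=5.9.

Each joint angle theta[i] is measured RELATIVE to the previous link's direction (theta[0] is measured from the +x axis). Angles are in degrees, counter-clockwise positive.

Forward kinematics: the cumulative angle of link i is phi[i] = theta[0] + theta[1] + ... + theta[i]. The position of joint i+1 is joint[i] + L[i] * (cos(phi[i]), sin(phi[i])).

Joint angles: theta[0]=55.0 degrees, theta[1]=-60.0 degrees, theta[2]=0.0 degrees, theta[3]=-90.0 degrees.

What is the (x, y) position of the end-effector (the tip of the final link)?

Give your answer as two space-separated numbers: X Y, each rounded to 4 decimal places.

Answer: 19.6965 -4.3423

Derivation:
joint[0] = (0.0000, 0.0000)  (base)
link 0: phi[0] = 55 = 55 deg
  cos(55 deg) = 0.5736, sin(55 deg) = 0.8192
  joint[1] = (0.0000, 0.0000) + 3.8 * (0.5736, 0.8192) = (0.0000 + 2.1796, 0.0000 + 3.1128) = (2.1796, 3.1128)
link 1: phi[1] = 55 + -60 = -5 deg
  cos(-5 deg) = 0.9962, sin(-5 deg) = -0.0872
  joint[2] = (2.1796, 3.1128) + 6.9 * (0.9962, -0.0872) = (2.1796 + 6.8737, 3.1128 + -0.6014) = (9.0533, 2.5114)
link 2: phi[2] = 55 + -60 + 0 = -5 deg
  cos(-5 deg) = 0.9962, sin(-5 deg) = -0.0872
  joint[3] = (9.0533, 2.5114) + 11.2 * (0.9962, -0.0872) = (9.0533 + 11.1574, 2.5114 + -0.9761) = (20.2107, 1.5353)
link 3: phi[3] = 55 + -60 + 0 + -90 = -95 deg
  cos(-95 deg) = -0.0872, sin(-95 deg) = -0.9962
  joint[4] = (20.2107, 1.5353) + 5.9 * (-0.0872, -0.9962) = (20.2107 + -0.5142, 1.5353 + -5.8775) = (19.6965, -4.3423)
End effector: (19.6965, -4.3423)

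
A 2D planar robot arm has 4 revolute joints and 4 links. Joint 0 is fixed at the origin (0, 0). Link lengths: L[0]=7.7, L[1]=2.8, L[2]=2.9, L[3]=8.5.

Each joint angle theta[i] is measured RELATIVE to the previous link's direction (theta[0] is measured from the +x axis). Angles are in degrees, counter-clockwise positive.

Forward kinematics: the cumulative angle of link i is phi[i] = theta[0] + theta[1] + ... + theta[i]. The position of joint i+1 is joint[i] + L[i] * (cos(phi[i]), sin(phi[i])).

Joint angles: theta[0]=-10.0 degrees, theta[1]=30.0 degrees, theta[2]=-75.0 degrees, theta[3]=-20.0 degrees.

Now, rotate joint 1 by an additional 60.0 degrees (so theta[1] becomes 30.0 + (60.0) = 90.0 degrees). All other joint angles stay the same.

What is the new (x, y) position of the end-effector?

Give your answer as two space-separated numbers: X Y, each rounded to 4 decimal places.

Answer: 19.1686 -0.5268

Derivation:
joint[0] = (0.0000, 0.0000)  (base)
link 0: phi[0] = -10 = -10 deg
  cos(-10 deg) = 0.9848, sin(-10 deg) = -0.1736
  joint[1] = (0.0000, 0.0000) + 7.7 * (0.9848, -0.1736) = (0.0000 + 7.5830, 0.0000 + -1.3371) = (7.5830, -1.3371)
link 1: phi[1] = -10 + 90 = 80 deg
  cos(80 deg) = 0.1736, sin(80 deg) = 0.9848
  joint[2] = (7.5830, -1.3371) + 2.8 * (0.1736, 0.9848) = (7.5830 + 0.4862, -1.3371 + 2.7575) = (8.0692, 1.4204)
link 2: phi[2] = -10 + 90 + -75 = 5 deg
  cos(5 deg) = 0.9962, sin(5 deg) = 0.0872
  joint[3] = (8.0692, 1.4204) + 2.9 * (0.9962, 0.0872) = (8.0692 + 2.8890, 1.4204 + 0.2528) = (10.9582, 1.6731)
link 3: phi[3] = -10 + 90 + -75 + -20 = -15 deg
  cos(-15 deg) = 0.9659, sin(-15 deg) = -0.2588
  joint[4] = (10.9582, 1.6731) + 8.5 * (0.9659, -0.2588) = (10.9582 + 8.2104, 1.6731 + -2.2000) = (19.1686, -0.5268)
End effector: (19.1686, -0.5268)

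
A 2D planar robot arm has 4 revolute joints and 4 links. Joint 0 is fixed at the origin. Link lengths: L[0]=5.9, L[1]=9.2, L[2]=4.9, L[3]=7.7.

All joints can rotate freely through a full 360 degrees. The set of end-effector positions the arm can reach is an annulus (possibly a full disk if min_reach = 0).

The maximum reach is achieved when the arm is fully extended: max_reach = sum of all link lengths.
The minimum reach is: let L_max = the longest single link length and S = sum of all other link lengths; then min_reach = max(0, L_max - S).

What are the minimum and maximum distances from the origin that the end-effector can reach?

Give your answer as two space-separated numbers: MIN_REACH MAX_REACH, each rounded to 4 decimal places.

Answer: 0.0000 27.7000

Derivation:
Link lengths: [5.9, 9.2, 4.9, 7.7]
max_reach = 5.9 + 9.2 + 4.9 + 7.7 = 27.7
L_max = max([5.9, 9.2, 4.9, 7.7]) = 9.2
S (sum of others) = 27.7 - 9.2 = 18.5
min_reach = max(0, 9.2 - 18.5) = max(0, -9.3) = 0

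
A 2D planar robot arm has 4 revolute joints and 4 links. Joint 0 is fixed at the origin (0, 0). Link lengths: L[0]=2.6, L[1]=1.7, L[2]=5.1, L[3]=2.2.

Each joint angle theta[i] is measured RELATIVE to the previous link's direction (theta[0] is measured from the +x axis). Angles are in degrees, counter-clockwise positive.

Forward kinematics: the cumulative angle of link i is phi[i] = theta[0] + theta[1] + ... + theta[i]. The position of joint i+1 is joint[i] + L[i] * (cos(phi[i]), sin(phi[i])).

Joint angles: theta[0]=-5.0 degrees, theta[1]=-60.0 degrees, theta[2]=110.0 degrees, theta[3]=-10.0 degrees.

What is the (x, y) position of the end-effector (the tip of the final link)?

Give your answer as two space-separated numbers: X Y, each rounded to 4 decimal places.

Answer: 8.7169 3.1008

Derivation:
joint[0] = (0.0000, 0.0000)  (base)
link 0: phi[0] = -5 = -5 deg
  cos(-5 deg) = 0.9962, sin(-5 deg) = -0.0872
  joint[1] = (0.0000, 0.0000) + 2.6 * (0.9962, -0.0872) = (0.0000 + 2.5901, 0.0000 + -0.2266) = (2.5901, -0.2266)
link 1: phi[1] = -5 + -60 = -65 deg
  cos(-65 deg) = 0.4226, sin(-65 deg) = -0.9063
  joint[2] = (2.5901, -0.2266) + 1.7 * (0.4226, -0.9063) = (2.5901 + 0.7185, -0.2266 + -1.5407) = (3.3086, -1.7673)
link 2: phi[2] = -5 + -60 + 110 = 45 deg
  cos(45 deg) = 0.7071, sin(45 deg) = 0.7071
  joint[3] = (3.3086, -1.7673) + 5.1 * (0.7071, 0.7071) = (3.3086 + 3.6062, -1.7673 + 3.6062) = (6.9148, 1.8389)
link 3: phi[3] = -5 + -60 + 110 + -10 = 35 deg
  cos(35 deg) = 0.8192, sin(35 deg) = 0.5736
  joint[4] = (6.9148, 1.8389) + 2.2 * (0.8192, 0.5736) = (6.9148 + 1.8021, 1.8389 + 1.2619) = (8.7169, 3.1008)
End effector: (8.7169, 3.1008)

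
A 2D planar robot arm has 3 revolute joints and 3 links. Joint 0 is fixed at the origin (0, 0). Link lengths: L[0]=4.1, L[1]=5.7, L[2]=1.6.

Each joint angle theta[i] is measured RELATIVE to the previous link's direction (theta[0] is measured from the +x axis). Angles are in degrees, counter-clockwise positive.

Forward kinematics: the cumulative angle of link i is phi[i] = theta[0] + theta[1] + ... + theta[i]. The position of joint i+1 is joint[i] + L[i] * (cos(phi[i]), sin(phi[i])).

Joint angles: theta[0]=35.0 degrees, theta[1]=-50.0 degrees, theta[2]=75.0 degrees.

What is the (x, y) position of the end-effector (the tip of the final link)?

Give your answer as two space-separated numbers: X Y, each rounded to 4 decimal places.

Answer: 9.6643 2.2620

Derivation:
joint[0] = (0.0000, 0.0000)  (base)
link 0: phi[0] = 35 = 35 deg
  cos(35 deg) = 0.8192, sin(35 deg) = 0.5736
  joint[1] = (0.0000, 0.0000) + 4.1 * (0.8192, 0.5736) = (0.0000 + 3.3585, 0.0000 + 2.3517) = (3.3585, 2.3517)
link 1: phi[1] = 35 + -50 = -15 deg
  cos(-15 deg) = 0.9659, sin(-15 deg) = -0.2588
  joint[2] = (3.3585, 2.3517) + 5.7 * (0.9659, -0.2588) = (3.3585 + 5.5058, 2.3517 + -1.4753) = (8.8643, 0.8764)
link 2: phi[2] = 35 + -50 + 75 = 60 deg
  cos(60 deg) = 0.5000, sin(60 deg) = 0.8660
  joint[3] = (8.8643, 0.8764) + 1.6 * (0.5000, 0.8660) = (8.8643 + 0.8000, 0.8764 + 1.3856) = (9.6643, 2.2620)
End effector: (9.6643, 2.2620)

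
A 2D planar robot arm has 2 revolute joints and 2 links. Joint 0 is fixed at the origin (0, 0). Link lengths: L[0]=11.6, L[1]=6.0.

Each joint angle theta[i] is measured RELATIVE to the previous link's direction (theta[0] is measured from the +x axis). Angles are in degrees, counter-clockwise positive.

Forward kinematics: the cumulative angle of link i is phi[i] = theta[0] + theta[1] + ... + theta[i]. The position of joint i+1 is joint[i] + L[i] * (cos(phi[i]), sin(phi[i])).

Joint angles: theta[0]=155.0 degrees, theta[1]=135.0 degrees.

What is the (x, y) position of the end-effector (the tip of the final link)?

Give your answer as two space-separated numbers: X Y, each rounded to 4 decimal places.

Answer: -8.4610 -0.7358

Derivation:
joint[0] = (0.0000, 0.0000)  (base)
link 0: phi[0] = 155 = 155 deg
  cos(155 deg) = -0.9063, sin(155 deg) = 0.4226
  joint[1] = (0.0000, 0.0000) + 11.6 * (-0.9063, 0.4226) = (0.0000 + -10.5132, 0.0000 + 4.9024) = (-10.5132, 4.9024)
link 1: phi[1] = 155 + 135 = 290 deg
  cos(290 deg) = 0.3420, sin(290 deg) = -0.9397
  joint[2] = (-10.5132, 4.9024) + 6 * (0.3420, -0.9397) = (-10.5132 + 2.0521, 4.9024 + -5.6382) = (-8.4610, -0.7358)
End effector: (-8.4610, -0.7358)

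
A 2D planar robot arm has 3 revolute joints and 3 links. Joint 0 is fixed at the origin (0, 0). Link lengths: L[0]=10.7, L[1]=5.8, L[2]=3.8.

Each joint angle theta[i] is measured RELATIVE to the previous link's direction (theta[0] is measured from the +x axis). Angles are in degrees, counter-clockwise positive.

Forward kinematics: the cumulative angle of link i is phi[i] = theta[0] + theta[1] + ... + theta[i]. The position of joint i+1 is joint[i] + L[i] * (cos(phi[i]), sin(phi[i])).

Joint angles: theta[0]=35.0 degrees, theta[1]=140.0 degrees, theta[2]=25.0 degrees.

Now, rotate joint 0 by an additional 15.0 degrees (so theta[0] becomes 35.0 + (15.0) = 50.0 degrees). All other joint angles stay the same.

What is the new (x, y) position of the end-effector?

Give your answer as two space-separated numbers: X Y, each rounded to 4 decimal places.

Answer: -1.9468 5.0099

Derivation:
joint[0] = (0.0000, 0.0000)  (base)
link 0: phi[0] = 50 = 50 deg
  cos(50 deg) = 0.6428, sin(50 deg) = 0.7660
  joint[1] = (0.0000, 0.0000) + 10.7 * (0.6428, 0.7660) = (0.0000 + 6.8778, 0.0000 + 8.1967) = (6.8778, 8.1967)
link 1: phi[1] = 50 + 140 = 190 deg
  cos(190 deg) = -0.9848, sin(190 deg) = -0.1736
  joint[2] = (6.8778, 8.1967) + 5.8 * (-0.9848, -0.1736) = (6.8778 + -5.7119, 8.1967 + -1.0072) = (1.1659, 7.1895)
link 2: phi[2] = 50 + 140 + 25 = 215 deg
  cos(215 deg) = -0.8192, sin(215 deg) = -0.5736
  joint[3] = (1.1659, 7.1895) + 3.8 * (-0.8192, -0.5736) = (1.1659 + -3.1128, 7.1895 + -2.1796) = (-1.9468, 5.0099)
End effector: (-1.9468, 5.0099)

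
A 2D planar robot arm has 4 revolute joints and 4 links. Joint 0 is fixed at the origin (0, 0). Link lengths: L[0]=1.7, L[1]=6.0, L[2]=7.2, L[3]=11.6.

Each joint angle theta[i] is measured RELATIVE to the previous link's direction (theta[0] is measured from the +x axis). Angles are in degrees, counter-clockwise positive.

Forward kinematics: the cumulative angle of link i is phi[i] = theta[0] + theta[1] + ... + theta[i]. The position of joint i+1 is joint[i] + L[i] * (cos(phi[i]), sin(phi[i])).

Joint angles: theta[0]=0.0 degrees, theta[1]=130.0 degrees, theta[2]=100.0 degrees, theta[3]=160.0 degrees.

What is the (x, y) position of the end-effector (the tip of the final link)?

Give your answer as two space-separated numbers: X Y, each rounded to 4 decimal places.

Answer: 3.2611 4.8807

Derivation:
joint[0] = (0.0000, 0.0000)  (base)
link 0: phi[0] = 0 = 0 deg
  cos(0 deg) = 1.0000, sin(0 deg) = 0.0000
  joint[1] = (0.0000, 0.0000) + 1.7 * (1.0000, 0.0000) = (0.0000 + 1.7000, 0.0000 + 0.0000) = (1.7000, 0.0000)
link 1: phi[1] = 0 + 130 = 130 deg
  cos(130 deg) = -0.6428, sin(130 deg) = 0.7660
  joint[2] = (1.7000, 0.0000) + 6 * (-0.6428, 0.7660) = (1.7000 + -3.8567, 0.0000 + 4.5963) = (-2.1567, 4.5963)
link 2: phi[2] = 0 + 130 + 100 = 230 deg
  cos(230 deg) = -0.6428, sin(230 deg) = -0.7660
  joint[3] = (-2.1567, 4.5963) + 7.2 * (-0.6428, -0.7660) = (-2.1567 + -4.6281, 4.5963 + -5.5155) = (-6.7848, -0.9193)
link 3: phi[3] = 0 + 130 + 100 + 160 = 390 deg
  cos(390 deg) = 0.8660, sin(390 deg) = 0.5000
  joint[4] = (-6.7848, -0.9193) + 11.6 * (0.8660, 0.5000) = (-6.7848 + 10.0459, -0.9193 + 5.8000) = (3.2611, 4.8807)
End effector: (3.2611, 4.8807)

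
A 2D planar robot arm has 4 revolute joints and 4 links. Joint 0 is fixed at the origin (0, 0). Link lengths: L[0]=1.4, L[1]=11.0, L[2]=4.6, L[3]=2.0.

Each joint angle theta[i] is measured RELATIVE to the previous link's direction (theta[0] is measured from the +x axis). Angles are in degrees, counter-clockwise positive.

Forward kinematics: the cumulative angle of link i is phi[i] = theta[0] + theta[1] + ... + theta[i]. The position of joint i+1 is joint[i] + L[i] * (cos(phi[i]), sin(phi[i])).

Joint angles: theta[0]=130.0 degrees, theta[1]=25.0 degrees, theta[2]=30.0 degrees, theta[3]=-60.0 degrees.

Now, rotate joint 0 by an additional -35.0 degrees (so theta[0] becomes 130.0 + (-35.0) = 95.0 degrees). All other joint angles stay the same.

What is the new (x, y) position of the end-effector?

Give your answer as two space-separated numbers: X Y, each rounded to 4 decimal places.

Answer: -9.6057 15.2210

Derivation:
joint[0] = (0.0000, 0.0000)  (base)
link 0: phi[0] = 95 = 95 deg
  cos(95 deg) = -0.0872, sin(95 deg) = 0.9962
  joint[1] = (0.0000, 0.0000) + 1.4 * (-0.0872, 0.9962) = (0.0000 + -0.1220, 0.0000 + 1.3947) = (-0.1220, 1.3947)
link 1: phi[1] = 95 + 25 = 120 deg
  cos(120 deg) = -0.5000, sin(120 deg) = 0.8660
  joint[2] = (-0.1220, 1.3947) + 11 * (-0.5000, 0.8660) = (-0.1220 + -5.5000, 1.3947 + 9.5263) = (-5.6220, 10.9210)
link 2: phi[2] = 95 + 25 + 30 = 150 deg
  cos(150 deg) = -0.8660, sin(150 deg) = 0.5000
  joint[3] = (-5.6220, 10.9210) + 4.6 * (-0.8660, 0.5000) = (-5.6220 + -3.9837, 10.9210 + 2.3000) = (-9.6057, 13.2210)
link 3: phi[3] = 95 + 25 + 30 + -60 = 90 deg
  cos(90 deg) = 0.0000, sin(90 deg) = 1.0000
  joint[4] = (-9.6057, 13.2210) + 2 * (0.0000, 1.0000) = (-9.6057 + 0.0000, 13.2210 + 2.0000) = (-9.6057, 15.2210)
End effector: (-9.6057, 15.2210)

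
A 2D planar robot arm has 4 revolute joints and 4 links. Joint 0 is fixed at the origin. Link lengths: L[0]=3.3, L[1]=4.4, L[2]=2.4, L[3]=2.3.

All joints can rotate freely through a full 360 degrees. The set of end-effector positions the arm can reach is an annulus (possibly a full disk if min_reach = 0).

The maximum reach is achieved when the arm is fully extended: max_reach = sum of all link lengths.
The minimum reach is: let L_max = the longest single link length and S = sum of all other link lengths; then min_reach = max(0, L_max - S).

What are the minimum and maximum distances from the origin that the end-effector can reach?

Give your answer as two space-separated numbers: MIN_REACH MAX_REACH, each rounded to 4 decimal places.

Answer: 0.0000 12.4000

Derivation:
Link lengths: [3.3, 4.4, 2.4, 2.3]
max_reach = 3.3 + 4.4 + 2.4 + 2.3 = 12.4
L_max = max([3.3, 4.4, 2.4, 2.3]) = 4.4
S (sum of others) = 12.4 - 4.4 = 8
min_reach = max(0, 4.4 - 8) = max(0, -3.6) = 0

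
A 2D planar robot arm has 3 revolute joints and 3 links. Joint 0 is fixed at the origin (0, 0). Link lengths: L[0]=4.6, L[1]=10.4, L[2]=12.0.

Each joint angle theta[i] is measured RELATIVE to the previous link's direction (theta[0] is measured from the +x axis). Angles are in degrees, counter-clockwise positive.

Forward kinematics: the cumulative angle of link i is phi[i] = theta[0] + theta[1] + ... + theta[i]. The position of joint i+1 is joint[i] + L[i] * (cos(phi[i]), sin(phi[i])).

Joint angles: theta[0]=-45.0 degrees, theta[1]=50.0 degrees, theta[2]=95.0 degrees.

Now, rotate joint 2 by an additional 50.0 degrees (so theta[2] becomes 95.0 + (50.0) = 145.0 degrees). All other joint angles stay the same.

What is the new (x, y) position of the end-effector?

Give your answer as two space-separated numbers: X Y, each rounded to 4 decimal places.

joint[0] = (0.0000, 0.0000)  (base)
link 0: phi[0] = -45 = -45 deg
  cos(-45 deg) = 0.7071, sin(-45 deg) = -0.7071
  joint[1] = (0.0000, 0.0000) + 4.6 * (0.7071, -0.7071) = (0.0000 + 3.2527, 0.0000 + -3.2527) = (3.2527, -3.2527)
link 1: phi[1] = -45 + 50 = 5 deg
  cos(5 deg) = 0.9962, sin(5 deg) = 0.0872
  joint[2] = (3.2527, -3.2527) + 10.4 * (0.9962, 0.0872) = (3.2527 + 10.3604, -3.2527 + 0.9064) = (13.6131, -2.3463)
link 2: phi[2] = -45 + 50 + 145 = 150 deg
  cos(150 deg) = -0.8660, sin(150 deg) = 0.5000
  joint[3] = (13.6131, -2.3463) + 12 * (-0.8660, 0.5000) = (13.6131 + -10.3923, -2.3463 + 6.0000) = (3.2208, 3.6537)
End effector: (3.2208, 3.6537)

Answer: 3.2208 3.6537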